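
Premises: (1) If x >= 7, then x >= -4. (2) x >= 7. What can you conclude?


Modus ponens: from (P → Q) and P, infer Q.
P = 'x >= 7' is asserted, and P → Q holds, so Q follows.

x >= -4.


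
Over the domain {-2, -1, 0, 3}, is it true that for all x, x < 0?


Evaluate the predicate on each element: -2:T, -1:T, 0:F, 3:F.
Counterexample x = 0 fails the predicate.

F


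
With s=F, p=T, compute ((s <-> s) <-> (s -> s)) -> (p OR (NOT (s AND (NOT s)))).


Substitute s=F, p=T:
s <-> s = F <-> F = T
s -> s = F -> F = T
(s <-> s) <-> (s -> s) = T <-> T = T
NOT s = T
s AND (NOT s) = F AND T = F
NOT (s AND (NOT s)) = T
p OR (NOT (s AND (NOT s))) = T OR T = T
((s <-> s) <-> (s -> s)) -> (p OR (NOT (s AND (NOT s)))) = T -> T = T

T


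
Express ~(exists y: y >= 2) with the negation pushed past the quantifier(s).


¬(forall x: φ) = exists x: ¬φ, and ¬(exists x: φ) = forall x: ¬φ.
Apply to the existential statement.

forall y: ~(y >= 2)


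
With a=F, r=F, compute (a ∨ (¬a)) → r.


Substitute a=F, r=F:
¬a = T
a ∨ (¬a) = F ∨ T = T
(a ∨ (¬a)) → r = T → F = F

F


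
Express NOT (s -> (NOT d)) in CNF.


Step 1: Rewrite s → (¬d) as ¬s ∨ (¬d).
Step 2: Negate: ¬(¬s ∨ (¬d)) = s ∧ ¬(¬d) (De Morgan + double negation).
Step 3: Eliminate any double negations (¬¬X = X).

s AND d


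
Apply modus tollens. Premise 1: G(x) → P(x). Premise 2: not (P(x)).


Modus tollens: from (P → Q) and ¬Q, infer ¬P.
Q = 'P(x)' is denied; since P → Q, P must also fail.

Not (G(x)).


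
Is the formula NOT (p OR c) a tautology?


Build the truth table over {c, p}:
c | p | φ
---------
F | F | T
T | F | F
F | T | F
T | T | F
Counterexample at row 2: with c=T, p=F, the formula is F.

No, it is not a tautology.


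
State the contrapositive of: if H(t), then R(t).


The contrapositive of (P → Q) is (¬Q → ¬P); it is logically equivalent to the original.
Here P = 'H(t)' and Q = 'R(t)'.

If not (R(t)), then not (H(t)).


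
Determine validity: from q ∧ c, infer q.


This matches the form of conjunction elimination: the conclusion follows in every model of the premises.

Valid.


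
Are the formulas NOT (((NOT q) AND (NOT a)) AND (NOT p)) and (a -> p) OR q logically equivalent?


Compare truth tables:
a | p | q | φ | ψ
-----------------
F | F | F | F | T
T | F | F | T | F
F | T | F | T | T
T | T | F | T | T
F | F | T | T | T
T | F | T | T | T
F | T | T | T | T
T | T | T | T | T
They differ at row 1 (a=F, p=F, q=F): φ=F but ψ=T.

No, they are not logically equivalent.


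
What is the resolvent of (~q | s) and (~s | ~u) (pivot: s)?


The clauses contain complementary literals s and ~s.
Resolution eliminates this pair and disjoins the remaining literals (merging duplicates).

(~q | ~u)


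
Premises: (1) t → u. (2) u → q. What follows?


Hypothetical syllogism: from (P → Q) and (Q → R), infer (P → R).
Chain the two implications through the shared middle term 'u'.

t → q


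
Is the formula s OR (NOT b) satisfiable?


Search for a satisfying assignment over {b, s}.
Try b=F, s=F: the formula evaluates to T.
A satisfying assignment exists.

Satisfiable.


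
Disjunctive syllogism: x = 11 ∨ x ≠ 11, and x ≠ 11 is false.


Disjunctive syllogism: from (P ∨ Q) and ¬P, infer Q.
One disjunct, 'x ≠ 11', is ruled out; the other must hold.

x = 11


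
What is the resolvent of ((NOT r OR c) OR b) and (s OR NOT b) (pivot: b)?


The clauses contain complementary literals b and NOTb.
Resolution eliminates this pair and disjoins the remaining literals (merging duplicates).

((c OR NOT r) OR s)


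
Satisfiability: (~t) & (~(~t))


Check all 2 assignments over {t}:
t | φ
-----
False | False
True | False
No assignment makes the formula true.

Unsatisfiable.


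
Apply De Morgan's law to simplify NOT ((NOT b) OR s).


De Morgan: the negation of a disjunction is the conjunction of the negations.
Distribute NOT across OR, flipping it to AND, and negate each literal.

b AND (NOT s)


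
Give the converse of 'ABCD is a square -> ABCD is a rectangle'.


The converse of (P → Q) is (Q → P). It is not in general equivalent to the original.
Here P = 'ABCD is a square' and Q = 'ABCD is a rectangle'.

If ABCD is a rectangle, then ABCD is a square.


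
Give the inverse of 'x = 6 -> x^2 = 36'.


The inverse of (P → Q) is (¬P → ¬Q). It is equivalent to the converse, not to the original.
Here P = 'x = 6' and Q = 'x^2 = 36'.

If not (x = 6), then not (x^2 = 36).


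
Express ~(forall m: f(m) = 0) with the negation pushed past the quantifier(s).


¬(forall x: φ) = exists x: ¬φ, and ¬(exists x: φ) = forall x: ¬φ.
Apply to the universal statement.

exists m: ~(f(m) = 0)


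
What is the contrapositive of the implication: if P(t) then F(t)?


The contrapositive of (P → Q) is (¬Q → ¬P); it is logically equivalent to the original.
Here P = 'P(t)' and Q = 'F(t)'.

If not (F(t)), then not (P(t)).


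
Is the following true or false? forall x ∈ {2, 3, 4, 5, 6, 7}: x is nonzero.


Evaluate the predicate on each element: 2:True, 3:True, 4:True, 5:True, 6:True, 7:True.
Every element satisfies the predicate.

True


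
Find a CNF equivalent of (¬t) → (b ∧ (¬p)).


Step 1: Rewrite (¬t) → (b ∧ (¬p)) as ¬(¬t) ∨ (b ∧ (¬p)).
Step 2: Distribute ∨ over ∧.
Step 3: Eliminate any double negations (¬¬X = X).

(t ∨ b) ∧ (t ∨ (¬p))


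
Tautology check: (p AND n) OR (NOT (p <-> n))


Build the truth table over {n, p}:
n | p | φ
---------
F | F | F
T | F | T
F | T | T
T | T | T
Counterexample at row 1: with n=F, p=F, the formula is F.

No, it is not a tautology.


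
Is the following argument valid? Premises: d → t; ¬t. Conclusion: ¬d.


This matches the form of modus tollens: the conclusion follows in every model of the premises.

Valid.


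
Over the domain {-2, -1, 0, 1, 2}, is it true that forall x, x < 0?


Evaluate the predicate on each element: -2:True, -1:True, 0:False, 1:False, 2:False.
Counterexample x = 0 fails the predicate.

False


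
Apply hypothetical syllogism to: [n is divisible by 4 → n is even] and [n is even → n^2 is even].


Hypothetical syllogism: from (P → Q) and (Q → R), infer (P → R).
Chain the two implications through the shared middle term 'n is even'.

n is divisible by 4 → n^2 is even


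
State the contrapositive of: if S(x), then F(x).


The contrapositive of (P → Q) is (¬Q → ¬P); it is logically equivalent to the original.
Here P = 'S(x)' and Q = 'F(x)'.

If not (F(x)), then not (S(x)).


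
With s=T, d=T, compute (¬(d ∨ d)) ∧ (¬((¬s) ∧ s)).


Substitute s=T, d=T:
d ∨ d = T ∨ T = T
¬(d ∨ d) = F
¬s = F
(¬s) ∧ s = F ∧ T = F
¬((¬s) ∧ s) = T
(¬(d ∨ d)) ∧ (¬((¬s) ∧ s)) = F ∧ T = F

F


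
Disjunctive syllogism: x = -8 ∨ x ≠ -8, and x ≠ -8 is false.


Disjunctive syllogism: from (P ∨ Q) and ¬P, infer Q.
One disjunct, 'x ≠ -8', is ruled out; the other must hold.

x = -8


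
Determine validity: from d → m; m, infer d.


This is affirming the consequent (fallacy). There exist truth assignments where the premises are all true but the conclusion is false.

Invalid.


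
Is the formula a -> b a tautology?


Build the truth table over {a, b}:
a | b | φ
---------
F | F | T
T | F | F
F | T | T
T | T | T
Counterexample at row 2: with a=T, b=F, the formula is F.

No, it is not a tautology.


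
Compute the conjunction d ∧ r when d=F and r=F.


Conjunction is true only when both operands are true.
Substitute: d=F, r=F.
F ∧ F evaluates to F.

F


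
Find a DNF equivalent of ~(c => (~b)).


Step 1: Rewrite implication then negate: ¬(¬c ∨ (¬b)) = c ∧ ¬(¬b).
Step 2: Eliminate any double negations (¬¬X = X).

c & b


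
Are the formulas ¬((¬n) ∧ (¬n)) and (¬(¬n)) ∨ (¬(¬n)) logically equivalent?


Compare truth tables:
n | φ | ψ
---------
F | F | F
T | T | T
The columns φ and ψ agree on every row.

Yes, they are logically equivalent.


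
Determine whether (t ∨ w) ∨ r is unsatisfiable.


Truth table over {r, t, w}:
r | t | w | φ
-------------
F | F | F | F
T | F | F | T
F | T | F | T
T | T | F | T
F | F | T | T
T | F | T | T
F | T | T | T
T | T | T | T
Satisfying assignment at row 2: r=T, t=F, w=F gives T.

No, it is not a contradiction.


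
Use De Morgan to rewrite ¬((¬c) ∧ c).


De Morgan: the negation of a conjunction is the disjunction of the negations.
Distribute ¬ across ∧, flipping it to ∨, and negate each literal.

c ∨ (¬c)


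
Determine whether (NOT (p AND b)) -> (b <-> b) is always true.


Build the truth table over {b, p}:
b | p | φ
---------
F | F | T
T | F | T
F | T | T
T | T | T
Every row evaluates to true.

Yes, it is a tautology.


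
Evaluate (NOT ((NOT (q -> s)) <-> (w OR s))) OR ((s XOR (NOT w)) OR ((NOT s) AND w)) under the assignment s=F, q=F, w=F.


Substitute s=F, q=F, w=F:
… (earlier sub-steps elided)
NOT (q -> s) = F
w OR s = F OR F = F
(NOT (q -> s)) <-> (w OR s) = F <-> F = T
NOT ((NOT (q -> s)) <-> (w OR s)) = F
NOT w = T
s XOR (NOT w) = F XOR T = T
NOT s = T
(NOT s) AND w = T AND F = F
(s XOR (NOT w)) OR ((NOT s) AND w) = T OR F = T
(NOT ((NOT (q -> s)) <-> (w OR s))) OR ((s XOR (NOT w)) OR ((NOT s) AND w)) = F OR T = T

T


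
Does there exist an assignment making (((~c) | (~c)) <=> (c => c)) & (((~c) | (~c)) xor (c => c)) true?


Check all 2 assignments over {c}:
c | φ
-----
False | False
True | False
No assignment makes the formula true.

Unsatisfiable.


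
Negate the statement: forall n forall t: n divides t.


Negation flips each quantifier (∀↔∃) and negates the inner predicate.
¬(forall n forall t: φ) = exists n exists t: ¬φ.

exists n exists t: ~(n divides t)


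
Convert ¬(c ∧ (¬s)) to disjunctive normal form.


Step 1: Apply De Morgan: ¬(c ∧ (¬s)) = ¬c ∨ ¬(¬s).
Step 2: Eliminate any double negations (¬¬X = X).

(¬c) ∨ s


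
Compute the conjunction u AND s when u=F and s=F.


Conjunction is true only when both operands are true.
Substitute: u=F, s=F.
F AND F evaluates to F.

F


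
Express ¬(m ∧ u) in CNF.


Step 1: Apply De Morgan: ¬(m ∧ u) = ¬m ∨ ¬u.

(¬m) ∨ (¬u)


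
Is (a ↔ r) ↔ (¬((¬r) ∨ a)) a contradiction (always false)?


Truth table over {a, r}:
a | r | φ
---------
F | F | F
T | F | T
F | T | F
T | T | F
Satisfying assignment at row 2: a=T, r=F gives T.

No, it is not a contradiction.


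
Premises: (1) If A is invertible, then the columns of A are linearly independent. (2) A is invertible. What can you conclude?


Modus ponens: from (P → Q) and P, infer Q.
P = 'A is invertible' is asserted, and P → Q holds, so Q follows.

the columns of A are linearly independent.


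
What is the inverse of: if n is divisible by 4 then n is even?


The inverse of (P → Q) is (¬P → ¬Q). It is equivalent to the converse, not to the original.
Here P = 'n is divisible by 4' and Q = 'n is even'.

If not (n is divisible by 4), then not (n is even).


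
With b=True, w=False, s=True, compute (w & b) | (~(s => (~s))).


Substitute b=True, w=False, s=True:
w & b = False & True = False
~s = False
s => (~s) = True => False = False
~(s => (~s)) = True
(w & b) | (~(s => (~s))) = False | True = True

True


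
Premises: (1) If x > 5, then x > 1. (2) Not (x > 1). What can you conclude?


Modus tollens: from (P → Q) and ¬Q, infer ¬P.
Q = 'x > 1' is denied; since P → Q, P must also fail.

Not (x > 5).


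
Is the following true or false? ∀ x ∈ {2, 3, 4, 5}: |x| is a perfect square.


Evaluate the predicate on each element: 2:F, 3:F, 4:T, 5:F.
Counterexample x = 2 fails the predicate.

F


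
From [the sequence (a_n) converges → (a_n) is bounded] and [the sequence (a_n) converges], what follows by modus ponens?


Modus ponens: from (P → Q) and P, infer Q.
P = 'the sequence (a_n) converges' is asserted, and P → Q holds, so Q follows.

(a_n) is bounded.


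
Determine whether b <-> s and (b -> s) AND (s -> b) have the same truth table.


Compare truth tables:
b | s | φ | ψ
-------------
F | F | T | T
T | F | F | F
F | T | F | F
T | T | T | T
The columns φ and ψ agree on every row.

Yes, they are logically equivalent.


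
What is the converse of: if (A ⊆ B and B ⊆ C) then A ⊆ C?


The converse of (P → Q) is (Q → P). It is not in general equivalent to the original.
Here P = '(A ⊆ B and B ⊆ C)' and Q = 'A ⊆ C'.

If A ⊆ C, then (A ⊆ B and B ⊆ C).


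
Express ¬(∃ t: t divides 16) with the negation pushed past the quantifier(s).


¬(∀ x: φ) = ∃ x: ¬φ, and ¬(∃ x: φ) = ∀ x: ¬φ.
Apply to the existential statement.

∀ t: ¬(t divides 16)


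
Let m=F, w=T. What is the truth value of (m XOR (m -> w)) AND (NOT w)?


Substitute m=F, w=T:
m -> w = F -> T = T
m XOR (m -> w) = F XOR T = T
NOT w = F
(m XOR (m -> w)) AND (NOT w) = T AND F = F

F


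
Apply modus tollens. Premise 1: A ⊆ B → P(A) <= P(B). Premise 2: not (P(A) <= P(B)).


Modus tollens: from (P → Q) and ¬Q, infer ¬P.
Q = 'P(A) <= P(B)' is denied; since P → Q, P must also fail.

Not (A ⊆ B).


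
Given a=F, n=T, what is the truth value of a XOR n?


Exclusive or is true when exactly one operand is true.
Substitute: a=F, n=T.
F XOR T evaluates to T.

T


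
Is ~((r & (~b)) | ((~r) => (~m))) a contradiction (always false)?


Truth table over {b, m, r}:
b | m | r | φ
-------------
False | False | False | False
True | False | False | False
False | True | False | True
True | True | False | True
False | False | True | False
True | False | True | False
False | True | True | False
True | True | True | False
Satisfying assignment at row 3: b=False, m=True, r=False gives True.

No, it is not a contradiction.


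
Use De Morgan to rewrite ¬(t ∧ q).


De Morgan: the negation of a conjunction is the disjunction of the negations.
Distribute ¬ across ∧, flipping it to ∨, and negate each literal.

(¬t) ∨ (¬q)


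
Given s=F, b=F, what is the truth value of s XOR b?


Exclusive or is true when exactly one operand is true.
Substitute: s=F, b=F.
F XOR F evaluates to F.

F


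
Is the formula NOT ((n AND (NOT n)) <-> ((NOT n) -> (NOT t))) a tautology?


Build the truth table over {n, t}:
n | t | φ
---------
F | F | T
T | F | T
F | T | F
T | T | T
Counterexample at row 3: with n=F, t=T, the formula is F.

No, it is not a tautology.


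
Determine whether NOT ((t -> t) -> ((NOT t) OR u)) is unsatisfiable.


Truth table over {t, u}:
t | u | φ
---------
F | F | F
T | F | T
F | T | F
T | T | F
Satisfying assignment at row 2: t=T, u=F gives T.

No, it is not a contradiction.


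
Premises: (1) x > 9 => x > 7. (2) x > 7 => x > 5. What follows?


Hypothetical syllogism: from (P → Q) and (Q → R), infer (P → R).
Chain the two implications through the shared middle term 'x > 7'.

x > 9 => x > 5


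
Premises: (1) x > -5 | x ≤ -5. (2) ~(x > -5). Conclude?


Disjunctive syllogism: from (P ∨ Q) and ¬P, infer Q.
One disjunct, 'x > -5', is ruled out; the other must hold.

x ≤ -5


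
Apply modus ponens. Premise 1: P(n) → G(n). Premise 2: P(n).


Modus ponens: from (P → Q) and P, infer Q.
P = 'P(n)' is asserted, and P → Q holds, so Q follows.

G(n).


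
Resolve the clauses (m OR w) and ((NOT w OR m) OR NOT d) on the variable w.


The clauses contain complementary literals w and NOTw.
Resolution eliminates this pair and disjoins the remaining literals (merging duplicates).

(m OR NOT d)


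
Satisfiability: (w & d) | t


Search for a satisfying assignment over {d, t, w}.
Try d=False, t=True, w=False: the formula evaluates to True.
A satisfying assignment exists.

Satisfiable.


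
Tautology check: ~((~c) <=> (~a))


Build the truth table over {a, c}:
a | c | φ
---------
False | False | False
True | False | True
False | True | True
True | True | False
Counterexample at row 1: with a=False, c=False, the formula is False.

No, it is not a tautology.


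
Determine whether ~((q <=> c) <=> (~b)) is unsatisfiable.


Truth table over {b, c, q}:
b | c | q | φ
-------------
False | False | False | False
True | False | False | True
False | True | False | True
True | True | False | False
False | False | True | True
True | False | True | False
False | True | True | False
True | True | True | True
Satisfying assignment at row 2: b=True, c=False, q=False gives True.

No, it is not a contradiction.


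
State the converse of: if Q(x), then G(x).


The converse of (P → Q) is (Q → P). It is not in general equivalent to the original.
Here P = 'Q(x)' and Q = 'G(x)'.

If G(x), then Q(x).


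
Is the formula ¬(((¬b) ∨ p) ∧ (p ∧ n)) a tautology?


Build the truth table over {b, n, p}:
b | n | p | φ
-------------
F | F | F | T
T | F | F | T
F | T | F | T
T | T | F | T
F | F | T | T
T | F | T | T
F | T | T | F
T | T | T | F
Counterexample at row 7: with b=F, n=T, p=T, the formula is F.

No, it is not a tautology.


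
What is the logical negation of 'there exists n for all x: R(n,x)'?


Negation flips each quantifier (∀↔∃) and negates the inner predicate.
¬(there exists n for all x: φ) = for all n there exists x: ¬φ.

for all n there exists x: NOT(R(n,x))


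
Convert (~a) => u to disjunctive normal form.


Step 1: Rewrite (¬a) → u as ¬(¬a) ∨ u.
Step 2: Eliminate any double negations (¬¬X = X).

a | u


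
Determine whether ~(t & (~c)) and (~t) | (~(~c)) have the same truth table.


Compare truth tables:
c | t | φ | ψ
-------------
False | False | True | True
True | False | True | True
False | True | False | False
True | True | True | True
The columns φ and ψ agree on every row.

Yes, they are logically equivalent.


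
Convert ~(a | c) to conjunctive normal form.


Step 1: Apply De Morgan: ¬(a ∨ c) = ¬a ∧ ¬c.

(~a) & (~c)


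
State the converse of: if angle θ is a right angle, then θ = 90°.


The converse of (P → Q) is (Q → P). It is not in general equivalent to the original.
Here P = 'angle θ is a right angle' and Q = 'θ = 90°'.

If θ = 90°, then angle θ is a right angle.


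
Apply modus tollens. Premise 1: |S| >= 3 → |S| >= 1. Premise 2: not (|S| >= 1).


Modus tollens: from (P → Q) and ¬Q, infer ¬P.
Q = '|S| >= 1' is denied; since P → Q, P must also fail.

Not (|S| >= 3).


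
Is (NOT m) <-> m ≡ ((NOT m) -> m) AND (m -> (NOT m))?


Compare truth tables:
m | φ | ψ
---------
F | F | F
T | F | F
The columns φ and ψ agree on every row.

Yes, they are logically equivalent.


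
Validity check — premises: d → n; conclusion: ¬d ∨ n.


This matches the form of material implication: the conclusion follows in every model of the premises.

Valid.


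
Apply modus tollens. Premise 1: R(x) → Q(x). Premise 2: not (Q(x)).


Modus tollens: from (P → Q) and ¬Q, infer ¬P.
Q = 'Q(x)' is denied; since P → Q, P must also fail.

Not (R(x)).


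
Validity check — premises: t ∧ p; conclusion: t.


This matches the form of conjunction elimination: the conclusion follows in every model of the premises.

Valid.


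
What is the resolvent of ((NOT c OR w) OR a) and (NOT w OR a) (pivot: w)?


The clauses contain complementary literals w and NOTw.
Resolution eliminates this pair and disjoins the remaining literals (merging duplicates).

(NOT c OR a)


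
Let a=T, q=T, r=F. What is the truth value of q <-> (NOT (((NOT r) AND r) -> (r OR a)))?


Substitute a=T, q=T, r=F:
NOT r = T
(NOT r) AND r = T AND F = F
r OR a = F OR T = T
((NOT r) AND r) -> (r OR a) = F -> T = T
NOT (((NOT r) AND r) -> (r OR a)) = F
q <-> (NOT (((NOT r) AND r) -> (r OR a))) = T <-> F = F

F


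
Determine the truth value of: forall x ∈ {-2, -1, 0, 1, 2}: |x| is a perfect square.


Evaluate the predicate on each element: -2:False, -1:True, 0:True, 1:True, 2:False.
Counterexample x = -2 fails the predicate.

False


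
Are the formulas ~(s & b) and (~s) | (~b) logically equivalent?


Compare truth tables:
b | s | φ | ψ
-------------
False | False | True | True
True | False | True | True
False | True | True | True
True | True | False | False
The columns φ and ψ agree on every row.

Yes, they are logically equivalent.


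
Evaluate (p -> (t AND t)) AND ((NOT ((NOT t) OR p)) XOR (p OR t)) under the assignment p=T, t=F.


Substitute p=T, t=F:
t AND t = F AND F = F
p -> (t AND t) = T -> F = F
NOT t = T
(NOT t) OR p = T OR T = T
NOT ((NOT t) OR p) = F
p OR t = T OR F = T
(NOT ((NOT t) OR p)) XOR (p OR t) = F XOR T = T
(p -> (t AND t)) AND ((NOT ((NOT t) OR p)) XOR (p OR t)) = F AND T = F

F


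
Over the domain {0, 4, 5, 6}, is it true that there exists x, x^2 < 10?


Evaluate the predicate on each element: 0:T, 4:F, 5:F, 6:F.
Witness x = 0 satisfies the predicate.

T


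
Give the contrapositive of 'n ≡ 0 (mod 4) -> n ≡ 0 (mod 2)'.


The contrapositive of (P → Q) is (¬Q → ¬P); it is logically equivalent to the original.
Here P = 'n ≡ 0 (mod 4)' and Q = 'n ≡ 0 (mod 2)'.

If not (n ≡ 0 (mod 2)), then not (n ≡ 0 (mod 4)).


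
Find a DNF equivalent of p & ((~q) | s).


Step 1: Distribute ∧ over ∨: p ∧ ((¬q) ∨ s) = (p ∧ (¬q)) ∨ (p ∧ s).

(p & (~q)) | (p & s)


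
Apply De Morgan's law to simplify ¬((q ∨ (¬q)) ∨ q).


De Morgan: the negation of a disjunction is the conjunction of the negations.
Distribute ¬ across ∨, flipping it to ∧, and negate each literal.

((¬q) ∧ q) ∧ (¬q)


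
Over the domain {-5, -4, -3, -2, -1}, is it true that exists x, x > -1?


Evaluate the predicate on each element: -5:False, -4:False, -3:False, -2:False, -1:False.
No element satisfies the predicate.

False


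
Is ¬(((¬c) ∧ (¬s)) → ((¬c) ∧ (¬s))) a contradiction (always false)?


Truth table over {c, s}:
c | s | φ
---------
F | F | F
T | F | F
F | T | F
T | T | F
Every row is false.

Yes, it is a contradiction.


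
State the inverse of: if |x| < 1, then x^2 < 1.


The inverse of (P → Q) is (¬P → ¬Q). It is equivalent to the converse, not to the original.
Here P = '|x| < 1' and Q = 'x^2 < 1'.

If not (|x| < 1), then not (x^2 < 1).


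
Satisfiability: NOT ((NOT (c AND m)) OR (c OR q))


Check all 8 assignments over {c, m, q}:
c | m | q | φ
-------------
F | F | F | F
T | F | F | F
F | T | F | F
T | T | F | F
F | F | T | F
T | F | T | F
F | T | T | F
T | T | T | F
No assignment makes the formula true.

Unsatisfiable.


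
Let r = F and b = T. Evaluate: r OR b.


Disjunction is false only when both operands are false.
Substitute: r=F, b=T.
F OR T evaluates to T.

T


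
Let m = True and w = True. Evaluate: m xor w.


Exclusive or is true when exactly one operand is true.
Substitute: m=True, w=True.
True xor True evaluates to False.

False


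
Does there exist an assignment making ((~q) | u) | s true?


Search for a satisfying assignment over {q, s, u}.
Try q=False, s=False, u=False: the formula evaluates to True.
A satisfying assignment exists.

Satisfiable.


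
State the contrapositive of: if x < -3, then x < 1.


The contrapositive of (P → Q) is (¬Q → ¬P); it is logically equivalent to the original.
Here P = 'x < -3' and Q = 'x < 1'.

If not (x < 1), then not (x < -3).


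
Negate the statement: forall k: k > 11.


¬(forall x: φ) = exists x: ¬φ, and ¬(exists x: φ) = forall x: ¬φ.
Apply to the universal statement.

exists k: ~(k > 11)


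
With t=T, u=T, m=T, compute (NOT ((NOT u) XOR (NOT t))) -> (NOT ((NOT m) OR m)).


Substitute t=T, u=T, m=T:
NOT u = F
NOT t = F
(NOT u) XOR (NOT t) = F XOR F = F
NOT ((NOT u) XOR (NOT t)) = T
NOT m = F
(NOT m) OR m = F OR T = T
NOT ((NOT m) OR m) = F
(NOT ((NOT u) XOR (NOT t))) -> (NOT ((NOT m) OR m)) = T -> F = F

F


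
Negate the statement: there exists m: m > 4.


¬(for all x: φ) = there exists x: ¬φ, and ¬(there exists x: φ) = for all x: ¬φ.
Apply to the existential statement.

for all m: NOT(m > 4)


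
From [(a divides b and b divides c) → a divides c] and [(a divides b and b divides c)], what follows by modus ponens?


Modus ponens: from (P → Q) and P, infer Q.
P = '(a divides b and b divides c)' is asserted, and P → Q holds, so Q follows.

a divides c.


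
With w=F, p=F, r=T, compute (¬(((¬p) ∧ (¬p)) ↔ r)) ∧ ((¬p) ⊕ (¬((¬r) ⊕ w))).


Substitute w=F, p=F, r=T:
… (earlier sub-steps elided)
¬p = T
(¬p) ∧ (¬p) = T ∧ T = T
((¬p) ∧ (¬p)) ↔ r = T ↔ T = T
¬(((¬p) ∧ (¬p)) ↔ r) = F
¬p = T
¬r = F
(¬r) ⊕ w = F ⊕ F = F
¬((¬r) ⊕ w) = T
(¬p) ⊕ (¬((¬r) ⊕ w)) = T ⊕ T = F
(¬(((¬p) ∧ (¬p)) ↔ r)) ∧ ((¬p) ⊕ (¬((¬r) ⊕ w))) = F ∧ F = F

F


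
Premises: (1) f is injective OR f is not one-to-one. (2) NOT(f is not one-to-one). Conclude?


Disjunctive syllogism: from (P ∨ Q) and ¬P, infer Q.
One disjunct, 'f is not one-to-one', is ruled out; the other must hold.

f is injective


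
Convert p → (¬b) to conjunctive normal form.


Step 1: Rewrite p → (¬b) as ¬p ∨ (¬b).

(¬p) ∨ (¬b)


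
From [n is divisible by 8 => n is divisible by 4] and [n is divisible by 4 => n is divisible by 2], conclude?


Hypothetical syllogism: from (P → Q) and (Q → R), infer (P → R).
Chain the two implications through the shared middle term 'n is divisible by 4'.

n is divisible by 8 => n is divisible by 2


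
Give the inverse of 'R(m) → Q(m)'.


The inverse of (P → Q) is (¬P → ¬Q). It is equivalent to the converse, not to the original.
Here P = 'R(m)' and Q = 'Q(m)'.

If not (R(m)), then not (Q(m)).


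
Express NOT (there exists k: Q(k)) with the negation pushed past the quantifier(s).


¬(for all x: φ) = there exists x: ¬φ, and ¬(there exists x: φ) = for all x: ¬φ.
Apply to the existential statement.

for all k: NOT(Q(k))


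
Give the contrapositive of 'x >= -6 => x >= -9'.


The contrapositive of (P → Q) is (¬Q → ¬P); it is logically equivalent to the original.
Here P = 'x >= -6' and Q = 'x >= -9'.

If not (x >= -9), then not (x >= -6).


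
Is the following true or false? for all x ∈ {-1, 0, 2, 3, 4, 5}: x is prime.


Evaluate the predicate on each element: -1:F, 0:F, 2:T, 3:T, 4:F, 5:T.
Counterexample x = -1 fails the predicate.

F


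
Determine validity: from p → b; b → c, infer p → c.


This matches the form of hypothetical syllogism: the conclusion follows in every model of the premises.

Valid.


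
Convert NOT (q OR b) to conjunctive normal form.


Step 1: Apply De Morgan: ¬(q ∨ b) = ¬q ∧ ¬b.

(NOT q) AND (NOT b)


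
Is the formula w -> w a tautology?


Build the truth table over {w}:
w | φ
-----
F | T
T | T
Every row evaluates to true.

Yes, it is a tautology.


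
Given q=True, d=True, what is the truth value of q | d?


Disjunction is false only when both operands are false.
Substitute: q=True, d=True.
True | True evaluates to True.

True


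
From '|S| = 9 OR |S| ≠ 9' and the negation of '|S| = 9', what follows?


Disjunctive syllogism: from (P ∨ Q) and ¬P, infer Q.
One disjunct, '|S| = 9', is ruled out; the other must hold.

|S| ≠ 9


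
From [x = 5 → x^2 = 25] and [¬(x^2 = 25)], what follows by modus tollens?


Modus tollens: from (P → Q) and ¬Q, infer ¬P.
Q = 'x^2 = 25' is denied; since P → Q, P must also fail.

Not (x = 5).


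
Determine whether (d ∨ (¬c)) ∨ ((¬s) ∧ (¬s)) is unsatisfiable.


Truth table over {c, d, s}:
c | d | s | φ
-------------
F | F | F | T
T | F | F | T
F | T | F | T
T | T | F | T
F | F | T | T
T | F | T | F
F | T | T | T
T | T | T | T
Satisfying assignment at row 1: c=F, d=F, s=F gives T.

No, it is not a contradiction.


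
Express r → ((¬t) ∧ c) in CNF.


Step 1: Rewrite r → ((¬t) ∧ c) as ¬r ∨ ((¬t) ∧ c).
Step 2: Distribute ∨ over ∧.

((¬r) ∨ (¬t)) ∧ ((¬r) ∨ c)


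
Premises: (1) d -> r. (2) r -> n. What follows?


Hypothetical syllogism: from (P → Q) and (Q → R), infer (P → R).
Chain the two implications through the shared middle term 'r'.

d -> n


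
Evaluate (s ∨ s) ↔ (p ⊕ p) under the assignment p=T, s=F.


Substitute p=T, s=F:
s ∨ s = F ∨ F = F
p ⊕ p = T ⊕ T = F
(s ∨ s) ↔ (p ⊕ p) = F ↔ F = T

T


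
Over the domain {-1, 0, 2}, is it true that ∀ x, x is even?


Evaluate the predicate on each element: -1:F, 0:T, 2:T.
Counterexample x = -1 fails the predicate.

F


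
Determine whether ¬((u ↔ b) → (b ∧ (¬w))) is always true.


Build the truth table over {b, u, w}:
b | u | w | φ
-------------
F | F | F | T
T | F | F | F
F | T | F | F
T | T | F | F
F | F | T | T
T | F | T | F
F | T | T | F
T | T | T | T
Counterexample at row 2: with b=T, u=F, w=F, the formula is F.

No, it is not a tautology.


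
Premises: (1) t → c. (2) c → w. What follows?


Hypothetical syllogism: from (P → Q) and (Q → R), infer (P → R).
Chain the two implications through the shared middle term 'c'.

t → w


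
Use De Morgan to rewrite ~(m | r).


De Morgan: the negation of a disjunction is the conjunction of the negations.
Distribute ~ across |, flipping it to &, and negate each literal.

(~m) & (~r)


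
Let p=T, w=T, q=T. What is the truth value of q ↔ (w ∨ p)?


Substitute p=T, w=T, q=T:
w ∨ p = T ∨ T = T
q ↔ (w ∨ p) = T ↔ T = T

T


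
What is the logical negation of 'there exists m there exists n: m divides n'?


Negation flips each quantifier (∀↔∃) and negates the inner predicate.
¬(there exists m there exists n: φ) = for all m for all n: ¬φ.

for all m for all n: NOT(m divides n)


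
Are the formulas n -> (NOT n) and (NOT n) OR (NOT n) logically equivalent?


Compare truth tables:
n | φ | ψ
---------
F | T | T
T | F | F
The columns φ and ψ agree on every row.

Yes, they are logically equivalent.


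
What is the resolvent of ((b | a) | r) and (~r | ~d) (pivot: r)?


The clauses contain complementary literals r and ~r.
Resolution eliminates this pair and disjoins the remaining literals (merging duplicates).

((b | a) | ~d)


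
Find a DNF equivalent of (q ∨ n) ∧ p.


Step 1: Distribute ∧ over ∨: (q ∨ n) ∧ p = (q ∧ p) ∨ (n ∧ p).

(q ∧ p) ∨ (n ∧ p)


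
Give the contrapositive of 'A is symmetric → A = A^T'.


The contrapositive of (P → Q) is (¬Q → ¬P); it is logically equivalent to the original.
Here P = 'A is symmetric' and Q = 'A = A^T'.

If not (A = A^T), then not (A is symmetric).


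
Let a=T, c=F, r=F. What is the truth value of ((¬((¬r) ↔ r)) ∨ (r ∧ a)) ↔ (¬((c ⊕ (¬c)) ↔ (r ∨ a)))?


Substitute a=T, c=F, r=F:
… (earlier sub-steps elided)
(¬r) ↔ r = T ↔ F = F
¬((¬r) ↔ r) = T
r ∧ a = F ∧ T = F
(¬((¬r) ↔ r)) ∨ (r ∧ a) = T ∨ F = T
¬c = T
c ⊕ (¬c) = F ⊕ T = T
r ∨ a = F ∨ T = T
(c ⊕ (¬c)) ↔ (r ∨ a) = T ↔ T = T
¬((c ⊕ (¬c)) ↔ (r ∨ a)) = F
((¬((¬r) ↔ r)) ∨ (r ∧ a)) ↔ (¬((c ⊕ (¬c)) ↔ (r ∨ a))) = T ↔ F = F

F


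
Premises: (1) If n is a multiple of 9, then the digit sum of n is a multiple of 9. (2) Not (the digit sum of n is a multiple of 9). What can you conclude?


Modus tollens: from (P → Q) and ¬Q, infer ¬P.
Q = 'the digit sum of n is a multiple of 9' is denied; since P → Q, P must also fail.

Not (n is a multiple of 9).


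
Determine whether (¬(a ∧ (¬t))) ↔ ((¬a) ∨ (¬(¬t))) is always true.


Build the truth table over {a, t}:
a | t | φ
---------
F | F | T
T | F | T
F | T | T
T | T | T
Every row evaluates to true.

Yes, it is a tautology.


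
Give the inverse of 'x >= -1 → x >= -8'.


The inverse of (P → Q) is (¬P → ¬Q). It is equivalent to the converse, not to the original.
Here P = 'x >= -1' and Q = 'x >= -8'.

If not (x >= -1), then not (x >= -8).


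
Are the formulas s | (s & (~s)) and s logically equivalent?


Compare truth tables:
s | φ | ψ
---------
False | False | False
True | True | True
The columns φ and ψ agree on every row.

Yes, they are logically equivalent.


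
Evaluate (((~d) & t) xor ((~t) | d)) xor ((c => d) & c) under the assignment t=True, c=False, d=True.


Substitute t=True, c=False, d=True:
~d = False
(~d) & t = False & True = False
~t = False
(~t) | d = False | True = True
((~d) & t) xor ((~t) | d) = False xor True = True
c => d = False => True = True
(c => d) & c = True & False = False
(((~d) & t) xor ((~t) | d)) xor ((c => d) & c) = True xor False = True

True


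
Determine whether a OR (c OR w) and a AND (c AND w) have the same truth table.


Compare truth tables:
a | c | w | φ | ψ
-----------------
F | F | F | F | F
T | F | F | T | F
F | T | F | T | F
T | T | F | T | F
F | F | T | T | F
T | F | T | T | F
F | T | T | T | F
T | T | T | T | T
They differ at row 2 (a=T, c=F, w=F): φ=T but ψ=F.

No, they are not logically equivalent.


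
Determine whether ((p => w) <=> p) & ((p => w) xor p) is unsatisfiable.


Truth table over {p, w}:
p | w | φ
---------
False | False | False
True | False | False
False | True | False
True | True | False
Every row is false.

Yes, it is a contradiction.


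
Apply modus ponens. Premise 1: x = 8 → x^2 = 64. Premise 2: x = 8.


Modus ponens: from (P → Q) and P, infer Q.
P = 'x = 8' is asserted, and P → Q holds, so Q follows.

x^2 = 64.


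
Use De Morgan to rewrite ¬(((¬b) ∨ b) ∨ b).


De Morgan: the negation of a disjunction is the conjunction of the negations.
Distribute ¬ across ∨, flipping it to ∧, and negate each literal.

(b ∧ (¬b)) ∧ (¬b)


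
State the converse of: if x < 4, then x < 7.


The converse of (P → Q) is (Q → P). It is not in general equivalent to the original.
Here P = 'x < 4' and Q = 'x < 7'.

If x < 7, then x < 4.


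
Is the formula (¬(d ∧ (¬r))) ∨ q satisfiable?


Search for a satisfying assignment over {d, q, r}.
Try d=F, q=F, r=F: the formula evaluates to T.
A satisfying assignment exists.

Satisfiable.


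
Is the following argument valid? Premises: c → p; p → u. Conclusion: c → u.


This matches the form of hypothetical syllogism: the conclusion follows in every model of the premises.

Valid.


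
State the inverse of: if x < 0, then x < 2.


The inverse of (P → Q) is (¬P → ¬Q). It is equivalent to the converse, not to the original.
Here P = 'x < 0' and Q = 'x < 2'.

If not (x < 0), then not (x < 2).


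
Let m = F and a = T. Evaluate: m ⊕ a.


Exclusive or is true when exactly one operand is true.
Substitute: m=F, a=T.
F ⊕ T evaluates to T.

T


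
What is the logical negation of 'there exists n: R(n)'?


¬(for all x: φ) = there exists x: ¬φ, and ¬(there exists x: φ) = for all x: ¬φ.
Apply to the existential statement.

for all n: NOT(R(n))


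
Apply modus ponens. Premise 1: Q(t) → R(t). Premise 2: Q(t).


Modus ponens: from (P → Q) and P, infer Q.
P = 'Q(t)' is asserted, and P → Q holds, so Q follows.

R(t).


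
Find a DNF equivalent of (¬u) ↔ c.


Step 1: (¬u) ↔ c is true exactly when both agree: ((¬u) ∧ c) ∨ (¬(¬u) ∧ ¬c).
Step 2: Eliminate any double negations (¬¬X = X).

((¬u) ∧ c) ∨ (u ∧ (¬c))


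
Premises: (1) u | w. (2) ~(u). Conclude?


Disjunctive syllogism: from (P ∨ Q) and ¬P, infer Q.
One disjunct, 'u', is ruled out; the other must hold.

w


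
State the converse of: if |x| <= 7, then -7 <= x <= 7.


The converse of (P → Q) is (Q → P). It is not in general equivalent to the original.
Here P = '|x| <= 7' and Q = '-7 <= x <= 7'.

If -7 <= x <= 7, then |x| <= 7.


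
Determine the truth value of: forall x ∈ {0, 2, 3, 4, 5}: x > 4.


Evaluate the predicate on each element: 0:False, 2:False, 3:False, 4:False, 5:True.
Counterexample x = 0 fails the predicate.

False


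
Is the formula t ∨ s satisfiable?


Search for a satisfying assignment over {s, t}.
Try s=T, t=F: the formula evaluates to T.
A satisfying assignment exists.

Satisfiable.


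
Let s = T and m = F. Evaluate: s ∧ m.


Conjunction is true only when both operands are true.
Substitute: s=T, m=F.
T ∧ F evaluates to F.

F


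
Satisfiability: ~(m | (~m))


Check all 2 assignments over {m}:
m | φ
-----
False | False
True | False
No assignment makes the formula true.

Unsatisfiable.


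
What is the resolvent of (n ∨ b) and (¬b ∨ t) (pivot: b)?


The clauses contain complementary literals b and ¬b.
Resolution eliminates this pair and disjoins the remaining literals (merging duplicates).

(n ∨ t)


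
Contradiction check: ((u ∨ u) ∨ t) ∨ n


Truth table over {n, t, u}:
n | t | u | φ
-------------
F | F | F | F
T | F | F | T
F | T | F | T
T | T | F | T
F | F | T | T
T | F | T | T
F | T | T | T
T | T | T | T
Satisfying assignment at row 2: n=T, t=F, u=F gives T.

No, it is not a contradiction.


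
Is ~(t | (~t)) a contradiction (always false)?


Truth table over {t}:
t | φ
-----
False | False
True | False
Every row is false.

Yes, it is a contradiction.


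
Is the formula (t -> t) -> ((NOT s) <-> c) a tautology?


Build the truth table over {c, s, t}:
c | s | t | φ
-------------
F | F | F | F
T | F | F | T
F | T | F | T
T | T | F | F
F | F | T | F
T | F | T | T
F | T | T | T
T | T | T | F
Counterexample at row 1: with c=F, s=F, t=F, the formula is F.

No, it is not a tautology.


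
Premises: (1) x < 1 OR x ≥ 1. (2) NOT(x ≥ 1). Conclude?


Disjunctive syllogism: from (P ∨ Q) and ¬P, infer Q.
One disjunct, 'x ≥ 1', is ruled out; the other must hold.

x < 1


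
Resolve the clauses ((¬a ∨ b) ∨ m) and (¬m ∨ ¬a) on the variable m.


The clauses contain complementary literals m and ¬m.
Resolution eliminates this pair and disjoins the remaining literals (merging duplicates).

(¬a ∨ b)


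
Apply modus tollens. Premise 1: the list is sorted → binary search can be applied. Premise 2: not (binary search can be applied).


Modus tollens: from (P → Q) and ¬Q, infer ¬P.
Q = 'binary search can be applied' is denied; since P → Q, P must also fail.

Not (the list is sorted).


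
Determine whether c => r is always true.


Build the truth table over {c, r}:
c | r | φ
---------
False | False | True
True | False | False
False | True | True
True | True | True
Counterexample at row 2: with c=True, r=False, the formula is False.

No, it is not a tautology.


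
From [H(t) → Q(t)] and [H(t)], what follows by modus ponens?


Modus ponens: from (P → Q) and P, infer Q.
P = 'H(t)' is asserted, and P → Q holds, so Q follows.

Q(t).


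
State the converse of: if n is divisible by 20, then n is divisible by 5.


The converse of (P → Q) is (Q → P). It is not in general equivalent to the original.
Here P = 'n is divisible by 20' and Q = 'n is divisible by 5'.

If n is divisible by 5, then n is divisible by 20.


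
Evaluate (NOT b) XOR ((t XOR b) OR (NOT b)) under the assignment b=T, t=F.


Substitute b=T, t=F:
NOT b = F
t XOR b = F XOR T = T
NOT b = F
(t XOR b) OR (NOT b) = T OR F = T
(NOT b) XOR ((t XOR b) OR (NOT b)) = F XOR T = T

T


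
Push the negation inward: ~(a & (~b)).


De Morgan: the negation of a conjunction is the disjunction of the negations.
Distribute ~ across &, flipping it to |, and negate each literal.

(~a) | b


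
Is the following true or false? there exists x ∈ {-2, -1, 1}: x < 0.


Evaluate the predicate on each element: -2:T, -1:T, 1:F.
Witness x = -2 satisfies the predicate.

T
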